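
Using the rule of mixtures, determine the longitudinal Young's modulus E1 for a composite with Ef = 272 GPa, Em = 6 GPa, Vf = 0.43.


E1 = Ef*Vf + Em*(1-Vf) = 272*0.43 + 6*0.57 = 120.38 GPa

120.38 GPa


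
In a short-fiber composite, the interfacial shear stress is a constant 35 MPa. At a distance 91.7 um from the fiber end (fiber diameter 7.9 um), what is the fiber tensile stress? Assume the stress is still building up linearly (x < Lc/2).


Force balance: sigma_f * (pi*d^2/4) = tau * (pi*d) * x  ->  sigma_f = 4 * tau * x / d
sigma_f = 4 * 35 * 91.7 / 7.9 = 1625.1 MPa

1625.1 MPa


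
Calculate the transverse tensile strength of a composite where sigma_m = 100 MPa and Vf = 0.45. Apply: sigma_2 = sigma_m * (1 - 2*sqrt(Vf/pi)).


factor = 1 - 2*sqrt(0.45/pi) = 0.2431
sigma_2 = 100 * 0.2431 = 24.31 MPa

24.31 MPa


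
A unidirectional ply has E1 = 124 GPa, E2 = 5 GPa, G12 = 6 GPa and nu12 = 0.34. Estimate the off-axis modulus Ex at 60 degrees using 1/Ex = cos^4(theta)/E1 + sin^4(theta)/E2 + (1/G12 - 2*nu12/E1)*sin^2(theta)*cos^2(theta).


cos^4(60) = 0.0625, sin^4(60) = 0.5625, sin^2(60)*cos^2(60) = 0.1875
1/G12 - 2*nu12/E1 = 1/6 - 2*0.34/124 = 0.161183 GPa^-1
1/Ex = 0.0625/124 + 0.5625/5 + 0.161183*0.1875 = 0.1432258 GPa^-1
Ex = 6.98 GPa

6.98 GPa


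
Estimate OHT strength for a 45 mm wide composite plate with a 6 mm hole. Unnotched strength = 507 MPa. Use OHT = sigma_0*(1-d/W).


OHT = sigma_0*(1-d/W) = 507*(1-6/45) = 439.4 MPa

439.4 MPa


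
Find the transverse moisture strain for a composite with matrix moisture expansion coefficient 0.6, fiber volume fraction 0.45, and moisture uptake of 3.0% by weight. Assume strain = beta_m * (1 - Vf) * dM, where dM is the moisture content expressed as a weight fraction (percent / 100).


dM = 3.0/100 = 0.03
strain = beta_m * (1-Vf) * dM = 0.6 * 0.55 * 0.03 = 0.0099

0.0099


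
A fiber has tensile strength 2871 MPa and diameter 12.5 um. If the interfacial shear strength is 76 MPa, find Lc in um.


Lc = sigma_f * d / (2 * tau_i) = 2871 * 12.5 / (2 * 76) = 236.1 um

236.1 um


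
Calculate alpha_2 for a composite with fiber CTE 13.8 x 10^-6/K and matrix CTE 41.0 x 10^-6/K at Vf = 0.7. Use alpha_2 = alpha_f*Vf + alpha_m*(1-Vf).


alpha_2 = alpha_f*Vf + alpha_m*(1-Vf) = 13.8*0.7 + 41.0*0.3 = 22.0 x 10^-6/K

22.0 x 10^-6/K


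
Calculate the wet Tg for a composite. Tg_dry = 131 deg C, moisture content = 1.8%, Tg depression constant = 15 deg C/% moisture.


Tg_wet = Tg_dry - k*moisture = 131 - 15*1.8 = 104.0 deg C

104.0 deg C


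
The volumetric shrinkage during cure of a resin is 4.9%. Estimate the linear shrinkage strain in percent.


Linear shrinkage ≈ vol_shrink/3 = 4.9/3 = 1.633%

1.633%


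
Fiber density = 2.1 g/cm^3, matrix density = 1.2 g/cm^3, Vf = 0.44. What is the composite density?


rho_c = rho_f*Vf + rho_m*(1-Vf) = 2.1*0.44 + 1.2*0.56 = 1.596 g/cm^3

1.596 g/cm^3


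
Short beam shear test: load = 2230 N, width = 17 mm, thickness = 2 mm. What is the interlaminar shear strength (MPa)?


ILSS = 3F/(4bh) = 3*2230/(4*17*2) = 49.19 MPa

49.19 MPa


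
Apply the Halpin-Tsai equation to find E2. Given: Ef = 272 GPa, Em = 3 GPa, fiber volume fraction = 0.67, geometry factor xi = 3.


eta = (Ef/Em - 1)/(Ef/Em + xi) = (90.6667 - 1)/(90.6667 + 3) = 0.9573
E2 = Em*(1+xi*eta*Vf)/(1-eta*Vf) = 24.46 GPa

24.46 GPa


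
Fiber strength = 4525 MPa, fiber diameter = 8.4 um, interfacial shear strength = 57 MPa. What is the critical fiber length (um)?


Lc = sigma_f * d / (2 * tau_i) = 4525 * 8.4 / (2 * 57) = 333.4 um

333.4 um


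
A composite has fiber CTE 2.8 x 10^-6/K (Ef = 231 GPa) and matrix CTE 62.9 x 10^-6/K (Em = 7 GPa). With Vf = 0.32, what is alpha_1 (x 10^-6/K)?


E1 = Ef*Vf + Em*(1-Vf) = 78.68
alpha_1 = (alpha_f*Ef*Vf + alpha_m*Em*(1-Vf))/E1 = 6.44 x 10^-6/K

6.44 x 10^-6/K


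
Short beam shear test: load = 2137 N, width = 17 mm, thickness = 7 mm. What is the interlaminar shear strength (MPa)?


ILSS = 3F/(4bh) = 3*2137/(4*17*7) = 13.47 MPa

13.47 MPa


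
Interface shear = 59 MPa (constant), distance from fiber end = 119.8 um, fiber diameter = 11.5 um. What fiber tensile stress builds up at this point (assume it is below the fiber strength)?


Force balance: sigma_f * (pi*d^2/4) = tau * (pi*d) * x  ->  sigma_f = 4 * tau * x / d
sigma_f = 4 * 59 * 119.8 / 11.5 = 2458.5 MPa

2458.5 MPa


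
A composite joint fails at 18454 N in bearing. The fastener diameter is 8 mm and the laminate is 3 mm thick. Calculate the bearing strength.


sigma_br = F/(d*h) = 18454/(8*3) = 768.9 MPa

768.9 MPa


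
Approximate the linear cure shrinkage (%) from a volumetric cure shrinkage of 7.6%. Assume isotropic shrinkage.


Linear shrinkage ≈ vol_shrink/3 = 7.6/3 = 2.533%

2.533%


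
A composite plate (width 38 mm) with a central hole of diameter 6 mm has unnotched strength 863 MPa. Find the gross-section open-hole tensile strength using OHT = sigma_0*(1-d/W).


OHT = sigma_0*(1-d/W) = 863*(1-6/38) = 726.7 MPa

726.7 MPa


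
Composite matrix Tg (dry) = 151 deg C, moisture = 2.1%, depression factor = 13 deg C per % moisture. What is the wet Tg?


Tg_wet = Tg_dry - k*moisture = 151 - 13*2.1 = 123.7 deg C

123.7 deg C


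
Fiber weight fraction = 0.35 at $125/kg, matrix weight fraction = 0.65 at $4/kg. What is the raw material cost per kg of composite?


Cost = cost_f*Wf + cost_m*Wm = 125*0.35 + 4*0.65 = $46.35/kg

$46.35/kg


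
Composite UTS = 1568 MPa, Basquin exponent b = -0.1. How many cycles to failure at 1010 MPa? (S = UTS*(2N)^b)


N = 0.5 * (S/UTS)^(1/b) = 0.5 * (1010/1568)^(1/-0.1) = 40.6646 cycles

40.6646 cycles


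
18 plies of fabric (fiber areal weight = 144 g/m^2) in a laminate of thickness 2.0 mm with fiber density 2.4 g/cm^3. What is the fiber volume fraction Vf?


Vf = n * FAW / (rho_f * h * 1000) = 18 * 144 / (2.4 * 2.0 * 1000) = 0.54

0.54


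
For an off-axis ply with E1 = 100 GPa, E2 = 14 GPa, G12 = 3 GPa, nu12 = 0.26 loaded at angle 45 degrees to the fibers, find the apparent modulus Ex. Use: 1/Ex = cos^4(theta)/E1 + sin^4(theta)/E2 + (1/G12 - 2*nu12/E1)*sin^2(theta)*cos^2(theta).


cos^4(45) = 0.25, sin^4(45) = 0.25, sin^2(45)*cos^2(45) = 0.25
1/G12 - 2*nu12/E1 = 1/3 - 2*0.26/100 = 0.328133 GPa^-1
1/Ex = 0.25/100 + 0.25/14 + 0.328133*0.25 = 0.1023905 GPa^-1
Ex = 9.77 GPa

9.77 GPa


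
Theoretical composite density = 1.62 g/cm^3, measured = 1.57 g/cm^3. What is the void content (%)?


Void% = (rho_theo - rho_actual)/rho_theo * 100 = (1.62 - 1.57)/1.62 * 100 = 3.09%

3.09%


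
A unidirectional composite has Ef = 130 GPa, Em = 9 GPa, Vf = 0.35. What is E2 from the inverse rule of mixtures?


1/E2 = Vf/Ef + (1-Vf)/Em = 0.35/130 + 0.65/9
E2 = 13.35 GPa

13.35 GPa


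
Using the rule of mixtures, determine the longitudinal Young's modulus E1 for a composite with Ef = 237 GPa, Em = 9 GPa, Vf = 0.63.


E1 = Ef*Vf + Em*(1-Vf) = 237*0.63 + 9*0.37 = 152.64 GPa

152.64 GPa


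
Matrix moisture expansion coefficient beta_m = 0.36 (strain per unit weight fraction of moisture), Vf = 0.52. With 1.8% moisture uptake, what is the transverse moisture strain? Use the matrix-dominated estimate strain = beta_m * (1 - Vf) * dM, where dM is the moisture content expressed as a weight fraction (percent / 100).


dM = 1.8/100 = 0.018
strain = beta_m * (1-Vf) * dM = 0.36 * 0.48 * 0.018 = 0.0031104

0.0031104


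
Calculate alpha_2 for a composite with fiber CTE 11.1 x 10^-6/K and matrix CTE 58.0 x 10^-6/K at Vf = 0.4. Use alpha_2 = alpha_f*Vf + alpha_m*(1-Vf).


alpha_2 = alpha_f*Vf + alpha_m*(1-Vf) = 11.1*0.4 + 58.0*0.6 = 39.2 x 10^-6/K

39.2 x 10^-6/K


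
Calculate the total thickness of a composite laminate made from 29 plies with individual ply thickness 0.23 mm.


h = n * t_ply = 29 * 0.23 = 6.67 mm

6.67 mm


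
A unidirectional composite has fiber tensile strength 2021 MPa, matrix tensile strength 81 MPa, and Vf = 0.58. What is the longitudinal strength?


sigma_1 = sigma_f*Vf + sigma_m*(1-Vf) = 2021*0.58 + 81*0.42 = 1206.2 MPa

1206.2 MPa


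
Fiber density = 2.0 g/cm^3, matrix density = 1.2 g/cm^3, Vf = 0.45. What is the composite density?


rho_c = rho_f*Vf + rho_m*(1-Vf) = 2.0*0.45 + 1.2*0.55 = 1.56 g/cm^3

1.56 g/cm^3


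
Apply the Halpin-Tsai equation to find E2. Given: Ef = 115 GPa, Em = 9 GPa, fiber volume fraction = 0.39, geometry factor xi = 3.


eta = (Ef/Em - 1)/(Ef/Em + xi) = (12.7778 - 1)/(12.7778 + 3) = 0.7465
E2 = Em*(1+xi*eta*Vf)/(1-eta*Vf) = 23.78 GPa

23.78 GPa


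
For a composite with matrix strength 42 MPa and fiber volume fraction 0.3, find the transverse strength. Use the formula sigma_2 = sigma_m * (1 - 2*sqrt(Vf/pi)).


factor = 1 - 2*sqrt(0.3/pi) = 0.382
sigma_2 = 42 * 0.382 = 16.04 MPa

16.04 MPa


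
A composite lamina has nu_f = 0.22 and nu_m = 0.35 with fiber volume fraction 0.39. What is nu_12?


nu_12 = nu_f*Vf + nu_m*(1-Vf) = 0.22*0.39 + 0.35*0.61 = 0.2993

0.2993


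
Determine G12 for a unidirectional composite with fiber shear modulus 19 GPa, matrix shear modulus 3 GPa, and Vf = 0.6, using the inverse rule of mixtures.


1/G12 = Vf/Gf + (1-Vf)/Gm = 0.6/19 + 0.4/3
G12 = 6.06 GPa

6.06 GPa


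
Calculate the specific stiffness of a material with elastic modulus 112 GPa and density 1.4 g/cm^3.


Specific stiffness = E/rho = 112/1.4 = 80.0 GPa/(g/cm^3)

80.0 GPa/(g/cm^3)


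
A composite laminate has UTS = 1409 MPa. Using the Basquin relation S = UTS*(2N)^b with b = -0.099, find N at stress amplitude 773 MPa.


N = 0.5 * (S/UTS)^(1/b) = 0.5 * (773/1409)^(1/-0.099) = 215.0906 cycles

215.0906 cycles


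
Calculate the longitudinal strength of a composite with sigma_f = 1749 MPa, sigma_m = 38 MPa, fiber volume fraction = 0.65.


sigma_1 = sigma_f*Vf + sigma_m*(1-Vf) = 1749*0.65 + 38*0.35 = 1150.2 MPa

1150.2 MPa


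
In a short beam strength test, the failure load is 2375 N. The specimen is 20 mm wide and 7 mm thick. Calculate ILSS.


ILSS = 3F/(4bh) = 3*2375/(4*20*7) = 12.72 MPa

12.72 MPa


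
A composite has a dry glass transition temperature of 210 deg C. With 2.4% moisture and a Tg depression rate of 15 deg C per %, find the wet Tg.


Tg_wet = Tg_dry - k*moisture = 210 - 15*2.4 = 174.0 deg C

174.0 deg C


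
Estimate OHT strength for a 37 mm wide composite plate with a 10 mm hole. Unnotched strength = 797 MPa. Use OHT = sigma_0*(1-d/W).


OHT = sigma_0*(1-d/W) = 797*(1-10/37) = 581.6 MPa

581.6 MPa


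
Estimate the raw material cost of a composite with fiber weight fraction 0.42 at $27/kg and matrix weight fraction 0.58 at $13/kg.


Cost = cost_f*Wf + cost_m*Wm = 27*0.42 + 13*0.58 = $18.88/kg

$18.88/kg


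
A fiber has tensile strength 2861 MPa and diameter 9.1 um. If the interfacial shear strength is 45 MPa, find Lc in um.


Lc = sigma_f * d / (2 * tau_i) = 2861 * 9.1 / (2 * 45) = 289.3 um

289.3 um


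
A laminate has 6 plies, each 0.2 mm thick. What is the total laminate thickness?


h = n * t_ply = 6 * 0.2 = 1.2 mm

1.2 mm


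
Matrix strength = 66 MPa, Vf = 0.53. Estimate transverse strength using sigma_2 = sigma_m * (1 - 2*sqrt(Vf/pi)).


factor = 1 - 2*sqrt(0.53/pi) = 0.1785
sigma_2 = 66 * 0.1785 = 11.78 MPa

11.78 MPa


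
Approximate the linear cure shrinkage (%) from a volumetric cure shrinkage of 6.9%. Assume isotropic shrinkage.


Linear shrinkage ≈ vol_shrink/3 = 6.9/3 = 2.3%

2.3%


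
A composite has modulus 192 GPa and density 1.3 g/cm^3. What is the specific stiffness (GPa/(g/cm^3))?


Specific stiffness = E/rho = 192/1.3 = 147.7 GPa/(g/cm^3)

147.7 GPa/(g/cm^3)


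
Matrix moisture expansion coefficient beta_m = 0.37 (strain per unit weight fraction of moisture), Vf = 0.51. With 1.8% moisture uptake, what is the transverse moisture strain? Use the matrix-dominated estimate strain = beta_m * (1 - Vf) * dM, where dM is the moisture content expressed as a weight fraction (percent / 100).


dM = 1.8/100 = 0.018
strain = beta_m * (1-Vf) * dM = 0.37 * 0.49 * 0.018 = 0.0032634

0.0032634


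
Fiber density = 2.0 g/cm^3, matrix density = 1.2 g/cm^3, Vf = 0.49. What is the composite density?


rho_c = rho_f*Vf + rho_m*(1-Vf) = 2.0*0.49 + 1.2*0.51 = 1.592 g/cm^3

1.592 g/cm^3


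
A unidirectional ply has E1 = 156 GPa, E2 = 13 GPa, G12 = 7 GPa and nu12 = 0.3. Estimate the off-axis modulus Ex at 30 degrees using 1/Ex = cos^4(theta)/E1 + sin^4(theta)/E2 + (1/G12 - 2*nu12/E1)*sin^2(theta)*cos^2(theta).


cos^4(30) = 0.5625, sin^4(30) = 0.0625, sin^2(30)*cos^2(30) = 0.1875
1/G12 - 2*nu12/E1 = 1/7 - 2*0.3/156 = 0.139011 GPa^-1
1/Ex = 0.5625/156 + 0.0625/13 + 0.139011*0.1875 = 0.034478 GPa^-1
Ex = 29.0 GPa

29.0 GPa


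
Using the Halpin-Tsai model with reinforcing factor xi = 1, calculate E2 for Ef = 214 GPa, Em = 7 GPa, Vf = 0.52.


eta = (Ef/Em - 1)/(Ef/Em + xi) = (30.5714 - 1)/(30.5714 + 1) = 0.9367
E2 = Em*(1+xi*eta*Vf)/(1-eta*Vf) = 20.29 GPa

20.29 GPa


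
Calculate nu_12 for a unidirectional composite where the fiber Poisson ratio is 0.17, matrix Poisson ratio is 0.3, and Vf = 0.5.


nu_12 = nu_f*Vf + nu_m*(1-Vf) = 0.17*0.5 + 0.3*0.5 = 0.235

0.235


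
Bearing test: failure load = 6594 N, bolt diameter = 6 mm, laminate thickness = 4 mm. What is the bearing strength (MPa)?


sigma_br = F/(d*h) = 6594/(6*4) = 274.8 MPa

274.8 MPa


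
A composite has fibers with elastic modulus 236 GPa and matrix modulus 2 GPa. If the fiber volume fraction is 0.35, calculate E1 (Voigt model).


E1 = Ef*Vf + Em*(1-Vf) = 236*0.35 + 2*0.65 = 83.9 GPa

83.9 GPa


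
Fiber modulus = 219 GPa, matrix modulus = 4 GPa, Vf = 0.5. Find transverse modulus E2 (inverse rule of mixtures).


1/E2 = Vf/Ef + (1-Vf)/Em = 0.5/219 + 0.5/4
E2 = 7.86 GPa

7.86 GPa


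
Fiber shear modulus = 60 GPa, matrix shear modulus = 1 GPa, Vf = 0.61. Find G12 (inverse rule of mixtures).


1/G12 = Vf/Gf + (1-Vf)/Gm = 0.61/60 + 0.39/1
G12 = 2.5 GPa

2.5 GPa


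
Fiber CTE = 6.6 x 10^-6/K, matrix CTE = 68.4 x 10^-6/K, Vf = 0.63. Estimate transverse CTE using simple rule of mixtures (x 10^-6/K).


alpha_2 = alpha_f*Vf + alpha_m*(1-Vf) = 6.6*0.63 + 68.4*0.37 = 29.5 x 10^-6/K

29.5 x 10^-6/K


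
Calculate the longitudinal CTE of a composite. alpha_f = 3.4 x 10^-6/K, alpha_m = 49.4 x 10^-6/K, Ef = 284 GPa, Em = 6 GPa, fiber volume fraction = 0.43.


E1 = Ef*Vf + Em*(1-Vf) = 125.54
alpha_1 = (alpha_f*Ef*Vf + alpha_m*Em*(1-Vf))/E1 = 4.65 x 10^-6/K

4.65 x 10^-6/K


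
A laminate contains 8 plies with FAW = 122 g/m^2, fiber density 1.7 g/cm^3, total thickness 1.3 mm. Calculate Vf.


Vf = n * FAW / (rho_f * h * 1000) = 8 * 122 / (1.7 * 1.3 * 1000) = 0.4416

0.4416


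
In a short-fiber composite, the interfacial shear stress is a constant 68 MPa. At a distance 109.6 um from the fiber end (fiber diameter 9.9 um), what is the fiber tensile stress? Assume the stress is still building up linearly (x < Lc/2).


Force balance: sigma_f * (pi*d^2/4) = tau * (pi*d) * x  ->  sigma_f = 4 * tau * x / d
sigma_f = 4 * 68 * 109.6 / 9.9 = 3011.2 MPa

3011.2 MPa


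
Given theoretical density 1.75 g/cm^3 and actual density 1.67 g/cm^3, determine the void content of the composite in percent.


Void% = (rho_theo - rho_actual)/rho_theo * 100 = (1.75 - 1.67)/1.75 * 100 = 4.57%

4.57%


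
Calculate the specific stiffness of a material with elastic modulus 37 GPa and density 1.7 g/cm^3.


Specific stiffness = E/rho = 37/1.7 = 21.8 GPa/(g/cm^3)

21.8 GPa/(g/cm^3)


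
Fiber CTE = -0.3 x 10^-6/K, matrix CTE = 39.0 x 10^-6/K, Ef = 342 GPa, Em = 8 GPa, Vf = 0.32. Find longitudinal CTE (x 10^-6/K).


E1 = Ef*Vf + Em*(1-Vf) = 114.88
alpha_1 = (alpha_f*Ef*Vf + alpha_m*Em*(1-Vf))/E1 = 1.56 x 10^-6/K

1.56 x 10^-6/K


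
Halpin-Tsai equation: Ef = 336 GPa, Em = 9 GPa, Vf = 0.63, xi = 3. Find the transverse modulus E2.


eta = (Ef/Em - 1)/(Ef/Em + xi) = (37.3333 - 1)/(37.3333 + 3) = 0.9008
E2 = Em*(1+xi*eta*Vf)/(1-eta*Vf) = 56.24 GPa

56.24 GPa


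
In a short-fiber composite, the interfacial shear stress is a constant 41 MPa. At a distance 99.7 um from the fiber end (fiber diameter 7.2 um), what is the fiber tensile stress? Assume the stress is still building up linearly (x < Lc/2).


Force balance: sigma_f * (pi*d^2/4) = tau * (pi*d) * x  ->  sigma_f = 4 * tau * x / d
sigma_f = 4 * 41 * 99.7 / 7.2 = 2270.9 MPa

2270.9 MPa


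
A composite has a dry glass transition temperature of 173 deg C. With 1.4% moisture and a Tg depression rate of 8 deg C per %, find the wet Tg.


Tg_wet = Tg_dry - k*moisture = 173 - 8*1.4 = 161.8 deg C

161.8 deg C


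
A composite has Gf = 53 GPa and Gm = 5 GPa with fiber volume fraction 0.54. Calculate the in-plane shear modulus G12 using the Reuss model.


1/G12 = Vf/Gf + (1-Vf)/Gm = 0.54/53 + 0.46/5
G12 = 9.79 GPa

9.79 GPa


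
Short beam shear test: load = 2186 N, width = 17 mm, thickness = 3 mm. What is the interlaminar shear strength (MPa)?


ILSS = 3F/(4bh) = 3*2186/(4*17*3) = 32.15 MPa

32.15 MPa


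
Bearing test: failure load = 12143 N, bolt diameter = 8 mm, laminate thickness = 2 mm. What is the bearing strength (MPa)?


sigma_br = F/(d*h) = 12143/(8*2) = 758.9 MPa

758.9 MPa


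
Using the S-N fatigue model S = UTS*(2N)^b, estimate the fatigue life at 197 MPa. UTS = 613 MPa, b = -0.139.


N = 0.5 * (S/UTS)^(1/b) = 0.5 * (197/613)^(1/-0.139) = 1760.7237 cycles

1760.7237 cycles


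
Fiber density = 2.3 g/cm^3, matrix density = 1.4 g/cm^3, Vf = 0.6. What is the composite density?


rho_c = rho_f*Vf + rho_m*(1-Vf) = 2.3*0.6 + 1.4*0.4 = 1.94 g/cm^3

1.94 g/cm^3


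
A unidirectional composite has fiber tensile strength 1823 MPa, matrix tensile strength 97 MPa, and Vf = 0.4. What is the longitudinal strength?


sigma_1 = sigma_f*Vf + sigma_m*(1-Vf) = 1823*0.4 + 97*0.6 = 787.4 MPa

787.4 MPa


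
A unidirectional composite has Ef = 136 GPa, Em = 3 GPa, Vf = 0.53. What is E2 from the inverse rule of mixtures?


1/E2 = Vf/Ef + (1-Vf)/Em = 0.53/136 + 0.47/3
E2 = 6.23 GPa

6.23 GPa


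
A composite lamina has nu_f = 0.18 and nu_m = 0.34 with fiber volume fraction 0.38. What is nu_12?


nu_12 = nu_f*Vf + nu_m*(1-Vf) = 0.18*0.38 + 0.34*0.62 = 0.2792

0.2792


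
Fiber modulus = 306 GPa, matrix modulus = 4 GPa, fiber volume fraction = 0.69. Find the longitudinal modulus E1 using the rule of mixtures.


E1 = Ef*Vf + Em*(1-Vf) = 306*0.69 + 4*0.31 = 212.38 GPa

212.38 GPa


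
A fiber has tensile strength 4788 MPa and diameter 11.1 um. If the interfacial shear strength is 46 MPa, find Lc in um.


Lc = sigma_f * d / (2 * tau_i) = 4788 * 11.1 / (2 * 46) = 577.7 um

577.7 um


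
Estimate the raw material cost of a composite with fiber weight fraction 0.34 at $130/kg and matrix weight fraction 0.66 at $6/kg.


Cost = cost_f*Wf + cost_m*Wm = 130*0.34 + 6*0.66 = $48.16/kg

$48.16/kg


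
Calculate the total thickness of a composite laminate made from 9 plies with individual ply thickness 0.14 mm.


h = n * t_ply = 9 * 0.14 = 1.26 mm

1.26 mm


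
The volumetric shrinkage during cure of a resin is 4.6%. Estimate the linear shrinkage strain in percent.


Linear shrinkage ≈ vol_shrink/3 = 4.6/3 = 1.533%

1.533%


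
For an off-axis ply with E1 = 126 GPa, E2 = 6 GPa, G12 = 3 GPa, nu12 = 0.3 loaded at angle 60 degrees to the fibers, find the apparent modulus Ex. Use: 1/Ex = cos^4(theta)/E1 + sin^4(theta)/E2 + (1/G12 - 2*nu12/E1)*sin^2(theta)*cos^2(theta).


cos^4(60) = 0.0625, sin^4(60) = 0.5625, sin^2(60)*cos^2(60) = 0.1875
1/G12 - 2*nu12/E1 = 1/3 - 2*0.3/126 = 0.328571 GPa^-1
1/Ex = 0.0625/126 + 0.5625/6 + 0.328571*0.1875 = 0.1558532 GPa^-1
Ex = 6.42 GPa

6.42 GPa


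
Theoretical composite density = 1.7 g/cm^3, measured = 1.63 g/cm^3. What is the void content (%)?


Void% = (rho_theo - rho_actual)/rho_theo * 100 = (1.7 - 1.63)/1.7 * 100 = 4.12%

4.12%


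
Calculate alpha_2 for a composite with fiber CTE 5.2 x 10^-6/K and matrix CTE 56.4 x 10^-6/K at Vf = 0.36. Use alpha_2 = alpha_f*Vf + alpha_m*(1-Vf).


alpha_2 = alpha_f*Vf + alpha_m*(1-Vf) = 5.2*0.36 + 56.4*0.64 = 38.0 x 10^-6/K

38.0 x 10^-6/K


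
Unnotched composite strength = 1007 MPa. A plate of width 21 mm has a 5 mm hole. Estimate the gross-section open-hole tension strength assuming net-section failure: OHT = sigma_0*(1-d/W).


OHT = sigma_0*(1-d/W) = 1007*(1-5/21) = 767.2 MPa

767.2 MPa


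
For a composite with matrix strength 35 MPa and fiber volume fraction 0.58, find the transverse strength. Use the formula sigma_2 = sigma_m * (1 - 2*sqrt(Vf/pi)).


factor = 1 - 2*sqrt(0.58/pi) = 0.1407
sigma_2 = 35 * 0.1407 = 4.92 MPa

4.92 MPa


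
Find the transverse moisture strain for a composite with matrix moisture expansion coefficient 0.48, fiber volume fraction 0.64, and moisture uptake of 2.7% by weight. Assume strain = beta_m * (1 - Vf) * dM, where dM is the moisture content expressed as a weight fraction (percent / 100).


dM = 2.7/100 = 0.027
strain = beta_m * (1-Vf) * dM = 0.48 * 0.36 * 0.027 = 0.0046656

0.0046656


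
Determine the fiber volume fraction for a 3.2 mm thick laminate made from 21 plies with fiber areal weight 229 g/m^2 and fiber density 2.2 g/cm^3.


Vf = n * FAW / (rho_f * h * 1000) = 21 * 229 / (2.2 * 3.2 * 1000) = 0.6831

0.6831


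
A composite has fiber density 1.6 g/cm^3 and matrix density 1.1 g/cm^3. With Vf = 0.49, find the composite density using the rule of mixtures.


rho_c = rho_f*Vf + rho_m*(1-Vf) = 1.6*0.49 + 1.1*0.51 = 1.345 g/cm^3

1.345 g/cm^3


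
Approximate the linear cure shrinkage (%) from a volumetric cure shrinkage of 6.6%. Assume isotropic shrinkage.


Linear shrinkage ≈ vol_shrink/3 = 6.6/3 = 2.2%

2.2%


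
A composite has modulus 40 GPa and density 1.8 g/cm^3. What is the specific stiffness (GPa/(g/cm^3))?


Specific stiffness = E/rho = 40/1.8 = 22.2 GPa/(g/cm^3)

22.2 GPa/(g/cm^3)


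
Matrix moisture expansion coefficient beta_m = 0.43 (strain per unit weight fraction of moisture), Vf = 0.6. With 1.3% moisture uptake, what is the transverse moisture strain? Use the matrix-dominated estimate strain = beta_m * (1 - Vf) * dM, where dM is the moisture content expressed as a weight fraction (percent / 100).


dM = 1.3/100 = 0.013
strain = beta_m * (1-Vf) * dM = 0.43 * 0.4 * 0.013 = 0.002236

0.002236


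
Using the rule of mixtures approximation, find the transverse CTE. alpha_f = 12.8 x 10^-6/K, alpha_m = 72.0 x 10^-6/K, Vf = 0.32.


alpha_2 = alpha_f*Vf + alpha_m*(1-Vf) = 12.8*0.32 + 72.0*0.68 = 53.1 x 10^-6/K

53.1 x 10^-6/K


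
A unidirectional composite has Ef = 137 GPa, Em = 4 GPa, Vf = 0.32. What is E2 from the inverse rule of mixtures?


1/E2 = Vf/Ef + (1-Vf)/Em = 0.32/137 + 0.68/4
E2 = 5.8 GPa

5.8 GPa


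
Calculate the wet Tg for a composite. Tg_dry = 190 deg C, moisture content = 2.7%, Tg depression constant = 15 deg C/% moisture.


Tg_wet = Tg_dry - k*moisture = 190 - 15*2.7 = 149.5 deg C

149.5 deg C


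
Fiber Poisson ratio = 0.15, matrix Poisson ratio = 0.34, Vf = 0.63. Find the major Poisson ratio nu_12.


nu_12 = nu_f*Vf + nu_m*(1-Vf) = 0.15*0.63 + 0.34*0.37 = 0.2203

0.2203


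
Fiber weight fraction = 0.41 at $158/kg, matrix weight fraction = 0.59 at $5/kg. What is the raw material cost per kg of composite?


Cost = cost_f*Wf + cost_m*Wm = 158*0.41 + 5*0.59 = $67.73/kg

$67.73/kg


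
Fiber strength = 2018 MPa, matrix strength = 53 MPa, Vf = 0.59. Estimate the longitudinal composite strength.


sigma_1 = sigma_f*Vf + sigma_m*(1-Vf) = 2018*0.59 + 53*0.41 = 1212.4 MPa

1212.4 MPa


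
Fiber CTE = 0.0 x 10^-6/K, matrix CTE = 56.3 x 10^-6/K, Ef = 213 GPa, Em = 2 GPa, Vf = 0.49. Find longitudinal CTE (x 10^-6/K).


E1 = Ef*Vf + Em*(1-Vf) = 105.39
alpha_1 = (alpha_f*Ef*Vf + alpha_m*Em*(1-Vf))/E1 = 0.54 x 10^-6/K

0.54 x 10^-6/K


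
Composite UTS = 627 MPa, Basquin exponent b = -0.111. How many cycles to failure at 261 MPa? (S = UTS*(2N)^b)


N = 0.5 * (S/UTS)^(1/b) = 0.5 * (261/627)^(1/-0.111) = 1342.8960 cycles

1342.8960 cycles


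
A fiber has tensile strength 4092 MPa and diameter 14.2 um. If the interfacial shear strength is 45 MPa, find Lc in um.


Lc = sigma_f * d / (2 * tau_i) = 4092 * 14.2 / (2 * 45) = 645.6 um

645.6 um


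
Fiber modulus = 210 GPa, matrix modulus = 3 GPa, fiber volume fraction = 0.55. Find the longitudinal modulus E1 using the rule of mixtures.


E1 = Ef*Vf + Em*(1-Vf) = 210*0.55 + 3*0.45 = 116.85 GPa

116.85 GPa


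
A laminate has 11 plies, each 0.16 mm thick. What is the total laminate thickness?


h = n * t_ply = 11 * 0.16 = 1.76 mm

1.76 mm


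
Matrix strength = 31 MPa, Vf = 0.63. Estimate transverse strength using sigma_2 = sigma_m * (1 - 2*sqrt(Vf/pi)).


factor = 1 - 2*sqrt(0.63/pi) = 0.1044
sigma_2 = 31 * 0.1044 = 3.24 MPa

3.24 MPa


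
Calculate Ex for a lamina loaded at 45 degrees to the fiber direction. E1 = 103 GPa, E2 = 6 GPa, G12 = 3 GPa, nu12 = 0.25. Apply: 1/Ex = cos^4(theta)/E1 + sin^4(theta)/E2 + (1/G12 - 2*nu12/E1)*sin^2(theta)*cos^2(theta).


cos^4(45) = 0.25, sin^4(45) = 0.25, sin^2(45)*cos^2(45) = 0.25
1/G12 - 2*nu12/E1 = 1/3 - 2*0.25/103 = 0.328479 GPa^-1
1/Ex = 0.25/103 + 0.25/6 + 0.328479*0.25 = 0.1262136 GPa^-1
Ex = 7.92 GPa

7.92 GPa


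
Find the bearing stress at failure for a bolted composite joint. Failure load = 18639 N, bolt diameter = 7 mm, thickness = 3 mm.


sigma_br = F/(d*h) = 18639/(7*3) = 887.6 MPa

887.6 MPa


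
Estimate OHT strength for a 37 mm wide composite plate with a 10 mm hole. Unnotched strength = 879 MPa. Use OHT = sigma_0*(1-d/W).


OHT = sigma_0*(1-d/W) = 879*(1-10/37) = 641.4 MPa

641.4 MPa


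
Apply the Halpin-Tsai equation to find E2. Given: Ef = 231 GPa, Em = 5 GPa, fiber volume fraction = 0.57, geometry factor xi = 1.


eta = (Ef/Em - 1)/(Ef/Em + xi) = (46.2 - 1)/(46.2 + 1) = 0.9576
E2 = Em*(1+xi*eta*Vf)/(1-eta*Vf) = 17.02 GPa

17.02 GPa


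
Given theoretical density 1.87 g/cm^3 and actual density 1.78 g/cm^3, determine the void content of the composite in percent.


Void% = (rho_theo - rho_actual)/rho_theo * 100 = (1.87 - 1.78)/1.87 * 100 = 4.81%

4.81%


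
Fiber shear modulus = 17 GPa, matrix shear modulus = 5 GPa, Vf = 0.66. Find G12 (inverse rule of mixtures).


1/G12 = Vf/Gf + (1-Vf)/Gm = 0.66/17 + 0.34/5
G12 = 9.36 GPa

9.36 GPa


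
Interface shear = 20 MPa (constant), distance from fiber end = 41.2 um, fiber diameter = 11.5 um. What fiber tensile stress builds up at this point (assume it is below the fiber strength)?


Force balance: sigma_f * (pi*d^2/4) = tau * (pi*d) * x  ->  sigma_f = 4 * tau * x / d
sigma_f = 4 * 20 * 41.2 / 11.5 = 286.6 MPa

286.6 MPa


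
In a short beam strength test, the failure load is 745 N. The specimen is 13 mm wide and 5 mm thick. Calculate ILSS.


ILSS = 3F/(4bh) = 3*745/(4*13*5) = 8.6 MPa

8.6 MPa


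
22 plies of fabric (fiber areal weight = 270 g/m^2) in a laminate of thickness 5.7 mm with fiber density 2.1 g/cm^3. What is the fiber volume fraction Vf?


Vf = n * FAW / (rho_f * h * 1000) = 22 * 270 / (2.1 * 5.7 * 1000) = 0.4962

0.4962


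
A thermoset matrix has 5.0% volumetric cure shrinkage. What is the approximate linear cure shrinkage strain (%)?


Linear shrinkage ≈ vol_shrink/3 = 5.0/3 = 1.667%

1.667%


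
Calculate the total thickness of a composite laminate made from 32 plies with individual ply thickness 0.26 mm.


h = n * t_ply = 32 * 0.26 = 8.32 mm

8.32 mm


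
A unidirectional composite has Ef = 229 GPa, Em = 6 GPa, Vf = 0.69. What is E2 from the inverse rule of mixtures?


1/E2 = Vf/Ef + (1-Vf)/Em = 0.69/229 + 0.31/6
E2 = 18.29 GPa

18.29 GPa


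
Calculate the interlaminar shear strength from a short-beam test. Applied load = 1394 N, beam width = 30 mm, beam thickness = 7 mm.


ILSS = 3F/(4bh) = 3*1394/(4*30*7) = 4.98 MPa

4.98 MPa


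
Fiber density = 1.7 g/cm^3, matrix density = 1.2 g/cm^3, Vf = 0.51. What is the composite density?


rho_c = rho_f*Vf + rho_m*(1-Vf) = 1.7*0.51 + 1.2*0.49 = 1.455 g/cm^3

1.455 g/cm^3


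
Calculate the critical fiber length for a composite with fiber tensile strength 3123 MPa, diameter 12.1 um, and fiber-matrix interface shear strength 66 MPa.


Lc = sigma_f * d / (2 * tau_i) = 3123 * 12.1 / (2 * 66) = 286.3 um

286.3 um


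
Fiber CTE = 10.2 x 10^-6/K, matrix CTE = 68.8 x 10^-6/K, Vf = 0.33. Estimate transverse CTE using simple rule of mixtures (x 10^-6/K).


alpha_2 = alpha_f*Vf + alpha_m*(1-Vf) = 10.2*0.33 + 68.8*0.67 = 49.5 x 10^-6/K

49.5 x 10^-6/K


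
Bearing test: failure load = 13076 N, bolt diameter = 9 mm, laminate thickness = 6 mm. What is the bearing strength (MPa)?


sigma_br = F/(d*h) = 13076/(9*6) = 242.1 MPa

242.1 MPa


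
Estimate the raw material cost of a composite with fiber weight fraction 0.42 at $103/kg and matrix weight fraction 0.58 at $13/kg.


Cost = cost_f*Wf + cost_m*Wm = 103*0.42 + 13*0.58 = $50.8/kg

$50.8/kg


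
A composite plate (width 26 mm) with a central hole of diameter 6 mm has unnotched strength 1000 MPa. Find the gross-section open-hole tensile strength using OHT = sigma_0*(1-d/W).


OHT = sigma_0*(1-d/W) = 1000*(1-6/26) = 769.2 MPa

769.2 MPa


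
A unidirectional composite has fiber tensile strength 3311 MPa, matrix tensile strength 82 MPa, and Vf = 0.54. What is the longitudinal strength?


sigma_1 = sigma_f*Vf + sigma_m*(1-Vf) = 3311*0.54 + 82*0.46 = 1825.7 MPa

1825.7 MPa


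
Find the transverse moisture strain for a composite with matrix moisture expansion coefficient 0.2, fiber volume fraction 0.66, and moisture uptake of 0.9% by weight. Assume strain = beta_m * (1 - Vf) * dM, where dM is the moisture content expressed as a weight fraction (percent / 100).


dM = 0.9/100 = 0.009
strain = beta_m * (1-Vf) * dM = 0.2 * 0.34 * 0.009 = 0.000612

0.000612


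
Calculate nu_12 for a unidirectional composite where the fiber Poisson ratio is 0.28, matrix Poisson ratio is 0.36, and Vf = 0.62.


nu_12 = nu_f*Vf + nu_m*(1-Vf) = 0.28*0.62 + 0.36*0.38 = 0.3104

0.3104


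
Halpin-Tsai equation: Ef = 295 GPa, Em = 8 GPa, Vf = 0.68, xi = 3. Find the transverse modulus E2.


eta = (Ef/Em - 1)/(Ef/Em + xi) = (36.875 - 1)/(36.875 + 3) = 0.8997
E2 = Em*(1+xi*eta*Vf)/(1-eta*Vf) = 58.43 GPa

58.43 GPa


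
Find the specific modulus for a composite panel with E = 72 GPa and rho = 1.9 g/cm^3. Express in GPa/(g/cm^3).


Specific stiffness = E/rho = 72/1.9 = 37.9 GPa/(g/cm^3)

37.9 GPa/(g/cm^3)


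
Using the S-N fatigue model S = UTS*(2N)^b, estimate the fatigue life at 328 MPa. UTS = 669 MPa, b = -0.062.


N = 0.5 * (S/UTS)^(1/b) = 0.5 * (328/669)^(1/-0.062) = 49175.4812 cycles

49175.4812 cycles


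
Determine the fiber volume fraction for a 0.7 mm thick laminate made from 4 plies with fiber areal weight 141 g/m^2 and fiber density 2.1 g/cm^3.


Vf = n * FAW / (rho_f * h * 1000) = 4 * 141 / (2.1 * 0.7 * 1000) = 0.3837

0.3837


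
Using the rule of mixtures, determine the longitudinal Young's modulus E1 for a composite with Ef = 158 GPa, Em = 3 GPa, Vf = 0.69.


E1 = Ef*Vf + Em*(1-Vf) = 158*0.69 + 3*0.31 = 109.95 GPa

109.95 GPa


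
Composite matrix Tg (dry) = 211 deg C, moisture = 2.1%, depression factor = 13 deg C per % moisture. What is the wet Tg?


Tg_wet = Tg_dry - k*moisture = 211 - 13*2.1 = 183.7 deg C

183.7 deg C


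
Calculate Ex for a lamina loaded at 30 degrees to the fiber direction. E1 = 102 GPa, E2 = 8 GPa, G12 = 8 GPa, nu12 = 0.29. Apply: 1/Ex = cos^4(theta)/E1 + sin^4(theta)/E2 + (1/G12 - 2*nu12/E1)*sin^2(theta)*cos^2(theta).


cos^4(30) = 0.5625, sin^4(30) = 0.0625, sin^2(30)*cos^2(30) = 0.1875
1/G12 - 2*nu12/E1 = 1/8 - 2*0.29/102 = 0.119314 GPa^-1
1/Ex = 0.5625/102 + 0.0625/8 + 0.119314*0.1875 = 0.0356985 GPa^-1
Ex = 28.01 GPa

28.01 GPa


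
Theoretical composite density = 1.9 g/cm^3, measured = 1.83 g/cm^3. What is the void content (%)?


Void% = (rho_theo - rho_actual)/rho_theo * 100 = (1.9 - 1.83)/1.9 * 100 = 3.68%

3.68%


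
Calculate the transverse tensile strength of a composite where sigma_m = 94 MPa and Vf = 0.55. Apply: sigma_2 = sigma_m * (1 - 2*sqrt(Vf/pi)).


factor = 1 - 2*sqrt(0.55/pi) = 0.1632
sigma_2 = 94 * 0.1632 = 15.34 MPa

15.34 MPa


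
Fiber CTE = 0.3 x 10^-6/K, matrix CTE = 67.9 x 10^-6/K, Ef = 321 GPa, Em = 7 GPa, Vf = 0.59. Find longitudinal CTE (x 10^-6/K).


E1 = Ef*Vf + Em*(1-Vf) = 192.26
alpha_1 = (alpha_f*Ef*Vf + alpha_m*Em*(1-Vf))/E1 = 1.31 x 10^-6/K

1.31 x 10^-6/K


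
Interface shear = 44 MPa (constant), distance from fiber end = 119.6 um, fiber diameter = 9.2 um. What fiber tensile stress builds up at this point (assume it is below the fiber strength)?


Force balance: sigma_f * (pi*d^2/4) = tau * (pi*d) * x  ->  sigma_f = 4 * tau * x / d
sigma_f = 4 * 44 * 119.6 / 9.2 = 2288.0 MPa

2288.0 MPa


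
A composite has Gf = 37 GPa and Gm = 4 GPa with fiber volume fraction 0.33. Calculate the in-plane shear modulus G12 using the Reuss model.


1/G12 = Vf/Gf + (1-Vf)/Gm = 0.33/37 + 0.67/4
G12 = 5.67 GPa

5.67 GPa


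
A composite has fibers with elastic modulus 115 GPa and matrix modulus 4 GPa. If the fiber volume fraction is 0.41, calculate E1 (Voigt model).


E1 = Ef*Vf + Em*(1-Vf) = 115*0.41 + 4*0.59 = 49.51 GPa

49.51 GPa


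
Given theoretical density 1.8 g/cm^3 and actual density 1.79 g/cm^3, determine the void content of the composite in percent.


Void% = (rho_theo - rho_actual)/rho_theo * 100 = (1.8 - 1.79)/1.8 * 100 = 0.56%

0.56%


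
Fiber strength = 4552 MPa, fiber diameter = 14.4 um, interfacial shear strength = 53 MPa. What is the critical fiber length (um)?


Lc = sigma_f * d / (2 * tau_i) = 4552 * 14.4 / (2 * 53) = 618.4 um

618.4 um


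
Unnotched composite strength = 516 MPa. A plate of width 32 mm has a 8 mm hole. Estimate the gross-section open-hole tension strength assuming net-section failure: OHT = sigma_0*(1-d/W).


OHT = sigma_0*(1-d/W) = 516*(1-8/32) = 387.0 MPa

387.0 MPa


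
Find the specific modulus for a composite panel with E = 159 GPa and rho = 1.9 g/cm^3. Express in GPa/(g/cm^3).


Specific stiffness = E/rho = 159/1.9 = 83.7 GPa/(g/cm^3)

83.7 GPa/(g/cm^3)


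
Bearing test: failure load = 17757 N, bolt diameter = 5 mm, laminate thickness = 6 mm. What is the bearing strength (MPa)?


sigma_br = F/(d*h) = 17757/(5*6) = 591.9 MPa

591.9 MPa


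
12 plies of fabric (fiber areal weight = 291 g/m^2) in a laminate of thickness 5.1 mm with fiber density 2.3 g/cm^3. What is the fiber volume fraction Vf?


Vf = n * FAW / (rho_f * h * 1000) = 12 * 291 / (2.3 * 5.1 * 1000) = 0.2977

0.2977


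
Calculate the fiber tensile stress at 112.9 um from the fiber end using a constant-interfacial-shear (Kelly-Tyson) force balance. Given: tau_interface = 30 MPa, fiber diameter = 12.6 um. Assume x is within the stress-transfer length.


Force balance: sigma_f * (pi*d^2/4) = tau * (pi*d) * x  ->  sigma_f = 4 * tau * x / d
sigma_f = 4 * 30 * 112.9 / 12.6 = 1075.2 MPa

1075.2 MPa


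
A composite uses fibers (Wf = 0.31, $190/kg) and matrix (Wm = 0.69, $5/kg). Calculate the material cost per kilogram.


Cost = cost_f*Wf + cost_m*Wm = 190*0.31 + 5*0.69 = $62.35/kg

$62.35/kg


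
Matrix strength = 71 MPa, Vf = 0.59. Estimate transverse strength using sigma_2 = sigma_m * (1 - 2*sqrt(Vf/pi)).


factor = 1 - 2*sqrt(0.59/pi) = 0.1333
sigma_2 = 71 * 0.1333 = 9.46 MPa

9.46 MPa


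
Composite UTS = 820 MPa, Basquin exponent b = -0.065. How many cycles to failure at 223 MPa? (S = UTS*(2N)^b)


N = 0.5 * (S/UTS)^(1/b) = 0.5 * (223/820)^(1/-0.065) = 2.5067e+08 cycles

2.5067e+08 cycles


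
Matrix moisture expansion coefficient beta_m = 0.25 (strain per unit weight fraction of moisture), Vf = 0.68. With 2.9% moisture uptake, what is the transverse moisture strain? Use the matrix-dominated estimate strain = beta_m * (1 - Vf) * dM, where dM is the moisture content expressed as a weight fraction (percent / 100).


dM = 2.9/100 = 0.029
strain = beta_m * (1-Vf) * dM = 0.25 * 0.32 * 0.029 = 0.00232

0.00232


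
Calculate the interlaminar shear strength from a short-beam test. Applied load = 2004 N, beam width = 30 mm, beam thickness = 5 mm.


ILSS = 3F/(4bh) = 3*2004/(4*30*5) = 10.02 MPa

10.02 MPa


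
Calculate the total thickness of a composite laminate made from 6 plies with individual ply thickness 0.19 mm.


h = n * t_ply = 6 * 0.19 = 1.14 mm

1.14 mm


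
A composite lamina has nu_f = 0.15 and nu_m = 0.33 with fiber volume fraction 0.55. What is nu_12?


nu_12 = nu_f*Vf + nu_m*(1-Vf) = 0.15*0.55 + 0.33*0.45 = 0.231

0.231


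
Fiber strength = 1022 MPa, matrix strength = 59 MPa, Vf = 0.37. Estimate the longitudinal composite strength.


sigma_1 = sigma_f*Vf + sigma_m*(1-Vf) = 1022*0.37 + 59*0.63 = 415.3 MPa

415.3 MPa


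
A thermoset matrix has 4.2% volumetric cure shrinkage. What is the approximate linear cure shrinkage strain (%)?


Linear shrinkage ≈ vol_shrink/3 = 4.2/3 = 1.4%

1.4%


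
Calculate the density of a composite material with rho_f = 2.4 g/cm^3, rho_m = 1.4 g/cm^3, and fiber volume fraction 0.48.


rho_c = rho_f*Vf + rho_m*(1-Vf) = 2.4*0.48 + 1.4*0.52 = 1.88 g/cm^3

1.88 g/cm^3


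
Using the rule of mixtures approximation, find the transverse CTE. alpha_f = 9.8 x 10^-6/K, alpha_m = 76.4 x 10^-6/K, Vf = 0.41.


alpha_2 = alpha_f*Vf + alpha_m*(1-Vf) = 9.8*0.41 + 76.4*0.59 = 49.1 x 10^-6/K

49.1 x 10^-6/K


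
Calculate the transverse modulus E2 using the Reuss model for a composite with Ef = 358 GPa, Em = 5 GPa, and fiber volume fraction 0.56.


1/E2 = Vf/Ef + (1-Vf)/Em = 0.56/358 + 0.44/5
E2 = 11.17 GPa

11.17 GPa


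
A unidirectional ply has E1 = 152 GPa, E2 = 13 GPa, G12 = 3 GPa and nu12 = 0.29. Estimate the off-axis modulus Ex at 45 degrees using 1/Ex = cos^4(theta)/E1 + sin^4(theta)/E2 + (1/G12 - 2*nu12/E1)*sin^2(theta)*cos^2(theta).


cos^4(45) = 0.25, sin^4(45) = 0.25, sin^2(45)*cos^2(45) = 0.25
1/G12 - 2*nu12/E1 = 1/3 - 2*0.29/152 = 0.329518 GPa^-1
1/Ex = 0.25/152 + 0.25/13 + 0.329518*0.25 = 0.1032549 GPa^-1
Ex = 9.68 GPa

9.68 GPa


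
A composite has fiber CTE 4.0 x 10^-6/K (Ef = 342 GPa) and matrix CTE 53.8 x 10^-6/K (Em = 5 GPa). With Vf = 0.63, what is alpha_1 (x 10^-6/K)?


E1 = Ef*Vf + Em*(1-Vf) = 217.31
alpha_1 = (alpha_f*Ef*Vf + alpha_m*Em*(1-Vf))/E1 = 4.42 x 10^-6/K

4.42 x 10^-6/K


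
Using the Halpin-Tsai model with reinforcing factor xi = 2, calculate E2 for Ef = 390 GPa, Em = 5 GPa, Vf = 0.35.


eta = (Ef/Em - 1)/(Ef/Em + xi) = (78.0 - 1)/(78.0 + 2) = 0.9625
E2 = Em*(1+xi*eta*Vf)/(1-eta*Vf) = 12.62 GPa

12.62 GPa


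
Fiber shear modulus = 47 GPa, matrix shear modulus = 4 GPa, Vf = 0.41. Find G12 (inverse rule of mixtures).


1/G12 = Vf/Gf + (1-Vf)/Gm = 0.41/47 + 0.59/4
G12 = 6.4 GPa

6.4 GPa


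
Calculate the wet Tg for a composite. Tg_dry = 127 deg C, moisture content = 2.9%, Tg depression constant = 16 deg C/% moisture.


Tg_wet = Tg_dry - k*moisture = 127 - 16*2.9 = 80.6 deg C

80.6 deg C


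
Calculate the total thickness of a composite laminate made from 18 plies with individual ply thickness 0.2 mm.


h = n * t_ply = 18 * 0.2 = 3.6 mm

3.6 mm


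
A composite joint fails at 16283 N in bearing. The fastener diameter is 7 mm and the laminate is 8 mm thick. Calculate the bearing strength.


sigma_br = F/(d*h) = 16283/(7*8) = 290.8 MPa

290.8 MPa


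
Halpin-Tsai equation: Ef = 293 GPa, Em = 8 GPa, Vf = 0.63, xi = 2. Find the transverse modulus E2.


eta = (Ef/Em - 1)/(Ef/Em + xi) = (36.625 - 1)/(36.625 + 2) = 0.9223
E2 = Em*(1+xi*eta*Vf)/(1-eta*Vf) = 41.29 GPa

41.29 GPa


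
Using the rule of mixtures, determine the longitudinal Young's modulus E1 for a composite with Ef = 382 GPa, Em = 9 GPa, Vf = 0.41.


E1 = Ef*Vf + Em*(1-Vf) = 382*0.41 + 9*0.59 = 161.93 GPa

161.93 GPa
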